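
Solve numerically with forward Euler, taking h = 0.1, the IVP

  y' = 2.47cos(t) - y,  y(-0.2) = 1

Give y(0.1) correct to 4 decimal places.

1.3933

Euler: y_{n+1} = y_n + h·f(t_n, y_n).
t=-0.200000, y=1.000000: f=1.420764 → y ← 1.000000 + 0.1·1.420764 = 1.142076
t=-0.100000, y=1.142076: f=1.315584 → y ← 1.142076 + 0.1·1.315584 = 1.273635
t=0.000000, y=1.273635: f=1.196365 → y ← 1.273635 + 0.1·1.196365 = 1.393271
y(0.1) ≈ 1.3933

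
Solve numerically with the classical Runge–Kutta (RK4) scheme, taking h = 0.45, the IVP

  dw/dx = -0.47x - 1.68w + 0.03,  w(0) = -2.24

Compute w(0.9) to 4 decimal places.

RK4: k1 = f(x_n, w_n); k2 = f(x_n + h/2, w_n + (h/2)·k1); k3 = f(x_n + h/2, w_n + (h/2)·k2); k4 = f(x_n + h, w_n + h·k3); w_{n+1} = w_n + (h/6)·(k1 + 2k2 + 2k3 + k4).
x=0.000000, w=-2.240000:
  k1 = f(0.000000, -2.240000) = 3.793200
  k2 = f(0.225000, -1.386530) = 2.253620
  k3 = f(0.225000, -1.732935) = 2.835581
  k4 = f(0.450000, -0.963988) = 1.438000
  w ← -2.240000 + (0.45/6)·(k1 + 2k2 + 2k3 + k4) = -1.084280
x=0.450000, w=-1.084280:
  k1 = f(0.450000, -1.084280) = 1.640090
  k2 = f(0.675000, -0.715259) = 0.914386
  k3 = f(0.675000, -0.878543) = 1.188702
  k4 = f(0.900000, -0.549364) = 0.529931
  w ← -1.084280 + (0.45/6)·(k1 + 2k2 + 2k3 + k4) = -0.606065
w(0.9) ≈ -0.6061

-0.6061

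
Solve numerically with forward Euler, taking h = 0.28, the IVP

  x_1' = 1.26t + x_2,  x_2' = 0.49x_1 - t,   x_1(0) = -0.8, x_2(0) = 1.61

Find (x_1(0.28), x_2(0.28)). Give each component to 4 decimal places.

-0.3492, 1.5002

Euler on (x_1,x_2): x_1_{n+1} = x_1_n + h·x_1', x_2_{n+1} = x_2_n + h·x_2'.
0.000000: (-0.800000, 1.610000); f=(1.610000, -0.392000) → (-0.349200, 1.500240)
(x_1(0.28), x_2(0.28)) ≈ (-0.3492, 1.5002)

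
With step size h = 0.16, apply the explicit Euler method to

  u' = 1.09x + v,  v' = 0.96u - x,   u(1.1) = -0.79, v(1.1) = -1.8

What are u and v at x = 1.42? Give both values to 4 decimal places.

-1.0020, -2.4351

Euler on (u,v): u_{n+1} = u_n + h·u', v_{n+1} = v_n + h·v'.
1.100000: (-0.790000, -1.800000); f=(-0.601000, -1.858400) → (-0.886160, -2.097344)
1.260000: (-0.886160, -2.097344); f=(-0.723944, -2.110714) → (-1.001991, -2.435058)
(u(1.42), v(1.42)) ≈ (-1.0020, -2.4351)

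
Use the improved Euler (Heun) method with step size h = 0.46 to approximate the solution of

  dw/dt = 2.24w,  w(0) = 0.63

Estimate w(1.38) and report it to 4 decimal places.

10.5853

Heun: k1 = f(t_n, w_n); k2 = f(t_n + h, w_n + h·k1); w_{n+1} = w_n + (h/2)·(k1 + k2).
t=0.000000, w=0.630000:
  k1 = f(0.000000, 0.630000) = 1.411200
  k2 = f(0.460000, 1.279152) = 2.865300
  w ← 0.630000 + (0.46/2)·(1.411200 + 2.865300) = 1.613595
t=0.460000, w=1.613595:
  k1 = f(0.460000, 1.613595) = 3.614453
  k2 = f(0.920000, 3.276244) = 7.338785
  w ← 1.613595 + (0.46/2)·(3.614453 + 7.338785) = 4.132840
t=0.920000, w=4.132840:
  k1 = f(0.920000, 4.132840) = 9.257562
  k2 = f(1.380000, 8.391318) = 18.796553
  w ← 4.132840 + (0.46/2)·(9.257562 + 18.796553) = 10.585286
w(1.38) ≈ 10.5853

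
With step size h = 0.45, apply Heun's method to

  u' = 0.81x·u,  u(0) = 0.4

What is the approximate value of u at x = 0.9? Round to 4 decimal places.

0.5509

Heun: k1 = f(x_n, u_n); k2 = f(x_n + h, u_n + h·k1); u_{n+1} = u_n + (h/2)·(k1 + k2).
x=0.000000, u=0.400000:
  k1 = f(0.000000, 0.400000) = 0.000000
  k2 = f(0.450000, 0.400000) = 0.145800
  u ← 0.400000 + (0.45/2)·(0.000000 + 0.145800) = 0.432805
x=0.450000, u=0.432805:
  k1 = f(0.450000, 0.432805) = 0.157757
  k2 = f(0.900000, 0.503796) = 0.367267
  u ← 0.432805 + (0.45/2)·(0.157757 + 0.367267) = 0.550936
u(0.9) ≈ 0.5509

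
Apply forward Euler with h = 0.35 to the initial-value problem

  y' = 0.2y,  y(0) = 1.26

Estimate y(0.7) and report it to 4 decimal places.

Euler: y_{n+1} = y_n + h·f(x_n, y_n).
x=0.000000, y=1.260000: f=0.252000 → y ← 1.260000 + 0.35·0.252000 = 1.348200
x=0.350000, y=1.348200: f=0.269640 → y ← 1.348200 + 0.35·0.269640 = 1.442574
y(0.7) ≈ 1.4426

1.4426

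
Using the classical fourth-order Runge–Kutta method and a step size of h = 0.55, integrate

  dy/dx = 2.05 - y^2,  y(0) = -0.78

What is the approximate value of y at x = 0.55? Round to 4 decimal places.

RK4: k1 = f(x_n, y_n); k2 = f(x_n + h/2, y_n + (h/2)·k1); k3 = f(x_n + h/2, y_n + (h/2)·k2); k4 = f(x_n + h, y_n + h·k3); y_{n+1} = y_n + (h/6)·(k1 + 2k2 + 2k3 + k4).
x=0.000000, y=-0.780000:
  k1 = f(0.000000, -0.780000) = 1.441600
  k2 = f(0.275000, -0.383560) = 1.902882
  k3 = f(0.275000, -0.256708) = 1.984101
  k4 = f(0.550000, 0.311256) = 1.953120
  y ← -0.780000 + (0.55/6)·(k1 + 2k2 + 2k3 + k4) = 0.243796
y(0.55) ≈ 0.2438

0.2438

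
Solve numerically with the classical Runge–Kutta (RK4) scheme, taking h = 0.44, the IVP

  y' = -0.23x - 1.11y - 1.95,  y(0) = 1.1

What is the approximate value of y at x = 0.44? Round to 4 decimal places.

-0.0223

RK4: k1 = f(x_n, y_n); k2 = f(x_n + h/2, y_n + (h/2)·k1); k3 = f(x_n + h/2, y_n + (h/2)·k2); k4 = f(x_n + h, y_n + h·k3); y_{n+1} = y_n + (h/6)·(k1 + 2k2 + 2k3 + k4).
x=0.000000, y=1.100000:
  k1 = f(0.000000, 1.100000) = -3.171000
  k2 = f(0.220000, 0.402380) = -2.447242
  k3 = f(0.220000, 0.561607) = -2.623984
  k4 = f(0.440000, -0.054553) = -1.990646
  y ← 1.100000 + (0.44/6)·(k1 + 2k2 + 2k3 + k4) = -0.022300
y(0.44) ≈ -0.0223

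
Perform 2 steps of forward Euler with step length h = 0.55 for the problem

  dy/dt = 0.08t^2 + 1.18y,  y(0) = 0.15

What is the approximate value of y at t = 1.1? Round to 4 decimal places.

0.4212

Euler: y_{n+1} = y_n + h·f(t_n, y_n).
t=0.000000, y=0.150000: f=0.177000 → y ← 0.150000 + 0.55·0.177000 = 0.247350
t=0.550000, y=0.247350: f=0.316073 → y ← 0.247350 + 0.55·0.316073 = 0.421190
y(1.1) ≈ 0.4212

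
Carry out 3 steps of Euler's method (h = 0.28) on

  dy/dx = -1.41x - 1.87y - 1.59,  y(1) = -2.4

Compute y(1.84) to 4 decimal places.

Euler: y_{n+1} = y_n + h·f(x_n, y_n).
x=1.000000, y=-2.400000: f=1.488000 → y ← -2.400000 + 0.28·1.488000 = -1.983360
x=1.280000, y=-1.983360: f=0.314083 → y ← -1.983360 + 0.28·0.314083 = -1.895417
x=1.560000, y=-1.895417: f=-0.245171 → y ← -1.895417 + 0.28·(-0.245171) = -1.964065
y(1.84) ≈ -1.9641

-1.9641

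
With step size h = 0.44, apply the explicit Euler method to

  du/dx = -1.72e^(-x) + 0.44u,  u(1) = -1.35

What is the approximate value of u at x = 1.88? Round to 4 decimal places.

Euler: u_{n+1} = u_n + h·f(x_n, u_n).
x=1.000000, u=-1.350000: f=-1.226753 → u ← -1.350000 + 0.44·(-1.226753) = -1.889771
x=1.440000, u=-1.889771: f=-1.239015 → u ← -1.889771 + 0.44·(-1.239015) = -2.434938
u(1.88) ≈ -2.4349

-2.4349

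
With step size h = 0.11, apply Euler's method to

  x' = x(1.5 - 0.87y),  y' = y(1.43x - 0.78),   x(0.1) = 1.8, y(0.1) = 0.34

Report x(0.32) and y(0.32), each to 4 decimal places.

2.2954, 0.5027

Euler on (x,y): x_{n+1} = x_n + h·x', y_{n+1} = y_n + h·y'.
0.100000: (1.800000, 0.340000); f=(2.167560, 0.609960) → (2.038432, 0.407096)
0.210000: (2.038432, 0.407096); f=(2.335690, 0.869132) → (2.295357, 0.502700)
(x(0.32), y(0.32)) ≈ (2.2954, 0.5027)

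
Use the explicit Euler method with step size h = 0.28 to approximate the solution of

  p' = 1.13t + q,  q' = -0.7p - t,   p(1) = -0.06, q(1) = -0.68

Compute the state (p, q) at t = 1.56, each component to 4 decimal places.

0.2055, -1.3196

Euler on (p,q): p_{n+1} = p_n + h·p', q_{n+1} = q_n + h·q'.
1.000000: (-0.060000, -0.680000); f=(0.450000, -0.958000) → (0.066000, -0.948240)
1.280000: (0.066000, -0.948240); f=(0.498160, -1.326200) → (0.205485, -1.319576)
(p(1.56), q(1.56)) ≈ (0.2055, -1.3196)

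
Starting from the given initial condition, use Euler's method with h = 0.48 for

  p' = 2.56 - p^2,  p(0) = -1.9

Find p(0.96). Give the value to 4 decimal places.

Euler: p_{n+1} = p_n + h·f(t_n, p_n).
t=0.000000, p=-1.900000: f=-1.050000 → p ← -1.900000 + 0.48·(-1.050000) = -2.404000
t=0.480000, p=-2.404000: f=-3.219216 → p ← -2.404000 + 0.48·(-3.219216) = -3.949224
p(0.96) ≈ -3.9492

-3.9492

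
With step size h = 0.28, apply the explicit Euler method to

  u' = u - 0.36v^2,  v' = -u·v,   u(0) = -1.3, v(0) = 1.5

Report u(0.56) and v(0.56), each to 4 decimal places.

-2.8422, 3.1292

Euler on (u,v): u_{n+1} = u_n + h·u', v_{n+1} = v_n + h·v'.
0.000000: (-1.300000, 1.500000); f=(-2.110000, 1.950000) → (-1.890800, 2.046000)
0.280000: (-1.890800, 2.046000); f=(-3.397802, 3.868577) → (-2.842184, 3.129202)
(u(0.56), v(0.56)) ≈ (-2.8422, 3.1292)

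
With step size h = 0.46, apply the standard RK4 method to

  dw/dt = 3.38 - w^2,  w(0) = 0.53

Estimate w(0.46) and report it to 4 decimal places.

1.4742

RK4: k1 = f(t_n, w_n); k2 = f(t_n + h/2, w_n + (h/2)·k1); k3 = f(t_n + h/2, w_n + (h/2)·k2); k4 = f(t_n + h, w_n + h·k3); w_{n+1} = w_n + (h/6)·(k1 + 2k2 + 2k3 + k4).
t=0.000000, w=0.530000:
  k1 = f(0.000000, 0.530000) = 3.099100
  k2 = f(0.230000, 1.242793) = 1.835466
  k3 = f(0.230000, 0.952157) = 2.473397
  k4 = f(0.460000, 1.667763) = 0.598568
  w ← 0.530000 + (0.46/6)·(k1 + 2k2 + 2k3 + k4) = 1.474180
w(0.46) ≈ 1.4742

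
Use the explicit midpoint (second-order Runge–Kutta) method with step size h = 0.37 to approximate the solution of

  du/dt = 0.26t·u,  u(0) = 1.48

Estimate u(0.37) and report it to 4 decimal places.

1.5063

Midpoint: k1 = f(t_n, u_n); k2 = f(t_n + h/2, u_n + (h/2)·k1); u_{n+1} = u_n + h·k2.
t=0.000000, u=1.480000:
  k1 = f(0.000000, 1.480000) = 0.000000
  k2 = f(0.185000, 1.480000) = 0.071188
  u ← 1.480000 + 0.37·0.071188 = 1.506340
u(0.37) ≈ 1.5063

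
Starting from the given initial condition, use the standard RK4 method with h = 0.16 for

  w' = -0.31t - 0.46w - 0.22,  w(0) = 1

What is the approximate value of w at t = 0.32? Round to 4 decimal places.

RK4: k1 = f(t_n, w_n); k2 = f(t_n + h/2, w_n + (h/2)·k1); k3 = f(t_n + h/2, w_n + (h/2)·k2); k4 = f(t_n + h, w_n + h·k3); w_{n+1} = w_n + (h/6)·(k1 + 2k2 + 2k3 + k4).
t=0.000000, w=1.000000:
  k1 = f(0.000000, 1.000000) = -0.680000
  k2 = f(0.080000, 0.945600) = -0.679776
  k3 = f(0.080000, 0.945618) = -0.679784
  k4 = f(0.160000, 0.891235) = -0.679568
  w ← 1.000000 + (0.16/6)·(k1 + 2k2 + 2k3 + k4) = 0.891235
t=0.160000, w=0.891235:
  k1 = f(0.160000, 0.891235) = -0.679568
  k2 = f(0.240000, 0.836870) = -0.679360
  k3 = f(0.240000, 0.836886) = -0.679368
  k4 = f(0.320000, 0.782536) = -0.679167
  w ← 0.891235 + (0.16/6)·(k1 + 2k2 + 2k3 + k4) = 0.782537
w(0.32) ≈ 0.7825

0.7825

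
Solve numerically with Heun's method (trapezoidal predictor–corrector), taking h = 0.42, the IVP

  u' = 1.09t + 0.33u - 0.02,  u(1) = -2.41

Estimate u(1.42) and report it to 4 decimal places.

Heun: k1 = f(t_n, u_n); k2 = f(t_n + h, u_n + h·k1); u_{n+1} = u_n + (h/2)·(k1 + k2).
t=1.000000, u=-2.410000:
  k1 = f(1.000000, -2.410000) = 0.274700
  k2 = f(1.420000, -2.294626) = 0.770573
  u ← -2.410000 + (0.42/2)·(0.274700 + 0.770573) = -2.190493
u(1.42) ≈ -2.1905

-2.1905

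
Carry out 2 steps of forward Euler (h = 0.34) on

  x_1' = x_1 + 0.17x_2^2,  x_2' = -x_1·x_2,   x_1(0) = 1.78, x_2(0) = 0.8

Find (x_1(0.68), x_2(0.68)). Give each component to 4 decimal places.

3.2515, 0.0557

Euler on (x_1,x_2): x_1_{n+1} = x_1_n + h·x_1', x_2_{n+1} = x_2_n + h·x_2'.
0.000000: (1.780000, 0.800000); f=(1.888800, -1.424000) → (2.422192, 0.315840)
0.340000: (2.422192, 0.315840); f=(2.439150, -0.765025) → (3.251503, 0.055731)
(x_1(0.68), x_2(0.68)) ≈ (3.2515, 0.0557)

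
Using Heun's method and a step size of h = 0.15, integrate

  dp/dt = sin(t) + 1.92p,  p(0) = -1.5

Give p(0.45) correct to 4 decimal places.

-3.3951

Heun: k1 = f(t_n, p_n); k2 = f(t_n + h, p_n + h·k1); p_{n+1} = p_n + (h/2)·(k1 + k2).
t=0.000000, p=-1.500000:
  k1 = f(0.000000, -1.500000) = -2.880000
  k2 = f(0.150000, -1.932000) = -3.560002
  p ← -1.500000 + (0.15/2)·(-2.880000 + (-3.560002)) = -1.983000
t=0.150000, p=-1.983000:
  k1 = f(0.150000, -1.983000) = -3.657922
  k2 = f(0.300000, -2.531688) = -4.565322
  p ← -1.983000 + (0.15/2)·(-3.657922 + (-4.565322)) = -2.599743
t=0.300000, p=-2.599743:
  k1 = f(0.300000, -2.599743) = -4.695987
  k2 = f(0.450000, -3.304141) = -5.908986
  p ← -2.599743 + (0.15/2)·(-4.695987 + (-5.908986)) = -3.395116
p(0.45) ≈ -3.3951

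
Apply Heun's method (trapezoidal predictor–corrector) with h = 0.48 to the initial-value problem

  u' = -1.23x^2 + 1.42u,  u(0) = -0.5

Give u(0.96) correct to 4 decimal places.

-2.3481

Heun: k1 = f(x_n, u_n); k2 = f(x_n + h, u_n + h·k1); u_{n+1} = u_n + (h/2)·(k1 + k2).
x=0.000000, u=-0.500000:
  k1 = f(0.000000, -0.500000) = -0.710000
  k2 = f(0.480000, -0.840800) = -1.477328
  u ← -0.500000 + (0.48/2)·(-0.710000 + (-1.477328)) = -1.024959
x=0.480000, u=-1.024959:
  k1 = f(0.480000, -1.024959) = -1.738833
  k2 = f(0.960000, -1.859599) = -3.774198
  u ← -1.024959 + (0.48/2)·(-1.738833 + (-3.774198)) = -2.348086
u(0.96) ≈ -2.3481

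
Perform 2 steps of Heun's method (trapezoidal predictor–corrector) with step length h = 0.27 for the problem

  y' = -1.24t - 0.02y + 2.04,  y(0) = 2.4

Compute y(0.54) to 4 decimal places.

Heun: k1 = f(t_n, y_n); k2 = f(t_n + h, y_n + h·k1); y_{n+1} = y_n + (h/2)·(k1 + k2).
t=0.000000, y=2.400000:
  k1 = f(0.000000, 2.400000) = 1.992000
  k2 = f(0.270000, 2.937840) = 1.646443
  y ← 2.400000 + (0.27/2)·(1.992000 + 1.646443) = 2.891190
t=0.270000, y=2.891190:
  k1 = f(0.270000, 2.891190) = 1.647376
  k2 = f(0.540000, 3.335981) = 1.303680
  y ← 2.891190 + (0.27/2)·(1.647376 + 1.303680) = 3.289582
y(0.54) ≈ 3.2896

3.2896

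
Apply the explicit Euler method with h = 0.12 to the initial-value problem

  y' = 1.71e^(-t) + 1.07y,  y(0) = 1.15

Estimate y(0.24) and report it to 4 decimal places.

Euler: y_{n+1} = y_n + h·f(t_n, y_n).
t=0.000000, y=1.150000: f=2.940500 → y ← 1.150000 + 0.12·2.940500 = 1.502860
t=0.120000, y=1.502860: f=3.124694 → y ← 1.502860 + 0.12·3.124694 = 1.877823
y(0.24) ≈ 1.8778

1.8778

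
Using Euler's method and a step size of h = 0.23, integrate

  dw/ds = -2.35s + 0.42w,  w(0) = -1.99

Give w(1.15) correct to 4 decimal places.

-4.5248

Euler: w_{n+1} = w_n + h·f(s_n, w_n).
s=0.000000, w=-1.990000: f=-0.835800 → w ← -1.990000 + 0.23·(-0.835800) = -2.182234
s=0.230000, w=-2.182234: f=-1.457038 → w ← -2.182234 + 0.23·(-1.457038) = -2.517353
s=0.460000, w=-2.517353: f=-2.138288 → w ← -2.517353 + 0.23·(-2.138288) = -3.009159
s=0.690000, w=-3.009159: f=-2.885347 → w ← -3.009159 + 0.23·(-2.885347) = -3.672789
s=0.920000, w=-3.672789: f=-3.704571 → w ← -3.672789 + 0.23·(-3.704571) = -4.524840
w(1.15) ≈ -4.5248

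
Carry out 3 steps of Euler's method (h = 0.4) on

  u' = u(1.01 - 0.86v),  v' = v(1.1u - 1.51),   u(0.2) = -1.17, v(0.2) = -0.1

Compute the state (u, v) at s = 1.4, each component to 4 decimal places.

Euler on (u,v): u_{n+1} = u_n + h·u', v_{n+1} = v_n + h·v'.
0.200000: (-1.170000, -0.100000); f=(-1.282320, 0.279700) → (-1.682928, 0.011880)
0.600000: (-1.682928, 0.011880); f=(-1.682563, -0.039931) → (-2.355953, -0.004093)
1.000000: (-2.355953, -0.004093); f=(-2.387805, 0.016786) → (-3.311075, 0.002622)
(u(1.4), v(1.4)) ≈ (-3.3111, 0.0026)

-3.3111, 0.0026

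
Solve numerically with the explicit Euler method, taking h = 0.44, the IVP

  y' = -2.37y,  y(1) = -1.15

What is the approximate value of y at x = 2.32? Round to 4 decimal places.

0.0001

Euler: y_{n+1} = y_n + h·f(x_n, y_n).
x=1.000000, y=-1.150000: f=2.725500 → y ← -1.150000 + 0.44·2.725500 = 0.049220
x=1.440000, y=0.049220: f=-0.116651 → y ← 0.049220 + 0.44·(-0.116651) = -0.002107
x=1.880000, y=-0.002107: f=0.004993 → y ← -0.002107 + 0.44·0.004993 = 0.000090
y(2.32) ≈ 0.0001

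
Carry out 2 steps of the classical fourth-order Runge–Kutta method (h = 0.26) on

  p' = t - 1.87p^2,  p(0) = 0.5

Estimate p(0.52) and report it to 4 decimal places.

0.4425

RK4: k1 = f(t_n, p_n); k2 = f(t_n + h/2, p_n + (h/2)·k1); k3 = f(t_n + h/2, p_n + (h/2)·k2); k4 = f(t_n + h, p_n + h·k3); p_{n+1} = p_n + (h/6)·(k1 + 2k2 + 2k3 + k4).
t=0.000000, p=0.500000:
  k1 = f(0.000000, 0.500000) = -0.467500
  k2 = f(0.130000, 0.439225) = -0.230758
  k3 = f(0.130000, 0.470001) = -0.283086
  k4 = f(0.260000, 0.426398) = -0.079994
  p ← 0.500000 + (0.26/6)·(k1 + 2k2 + 2k3 + k4) = 0.431742
t=0.260000, p=0.431742:
  k1 = f(0.260000, 0.431742) = -0.088570
  k2 = f(0.390000, 0.420228) = 0.059774
  k3 = f(0.390000, 0.439513) = 0.028769
  k4 = f(0.520000, 0.439222) = 0.159247
  p ← 0.431742 + (0.26/6)·(k1 + 2k2 + 2k3 + k4) = 0.442479
p(0.52) ≈ 0.4425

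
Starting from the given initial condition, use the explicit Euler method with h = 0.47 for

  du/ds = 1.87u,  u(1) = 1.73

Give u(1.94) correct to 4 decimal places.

6.1074

Euler: u_{n+1} = u_n + h·f(s_n, u_n).
s=1.000000, u=1.730000: f=3.235100 → u ← 1.730000 + 0.47·3.235100 = 3.250497
s=1.470000, u=3.250497: f=6.078429 → u ← 3.250497 + 0.47·6.078429 = 6.107359
u(1.94) ≈ 6.1074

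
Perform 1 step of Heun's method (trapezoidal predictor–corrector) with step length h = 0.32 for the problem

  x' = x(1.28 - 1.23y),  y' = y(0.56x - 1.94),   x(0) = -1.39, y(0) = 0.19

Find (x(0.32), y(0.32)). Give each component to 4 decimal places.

-1.9937, 0.0956

Heun on (x,y): k1 = f(s_n, state_n); k2 = f(s_n + h, state_n + h·k1); state_{n+1} = state_n + (h/2)·(k1 + k2).
0.000000: (-1.390000, 0.190000)
  k1 = (-1.454357, -0.516496)
  predictor → (-1.855394, 0.024721)
  k2 = (-2.318487, -0.073645)
  → (-1.993655, 0.095577)
(x(0.32), y(0.32)) ≈ (-1.9937, 0.0956)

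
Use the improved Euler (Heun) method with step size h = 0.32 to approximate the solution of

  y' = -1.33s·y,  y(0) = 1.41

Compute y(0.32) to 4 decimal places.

1.3140

Heun: k1 = f(s_n, y_n); k2 = f(s_n + h, y_n + h·k1); y_{n+1} = y_n + (h/2)·(k1 + k2).
s=0.000000, y=1.410000:
  k1 = f(0.000000, 1.410000) = 0.000000
  k2 = f(0.320000, 1.410000) = -0.600096
  y ← 1.410000 + (0.32/2)·(0.000000 + (-0.600096)) = 1.313985
y(0.32) ≈ 1.3140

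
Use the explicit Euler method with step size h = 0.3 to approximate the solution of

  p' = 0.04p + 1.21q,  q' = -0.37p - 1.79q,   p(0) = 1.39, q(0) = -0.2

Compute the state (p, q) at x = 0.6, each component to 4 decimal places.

1.2605, -0.2624

Euler on (p,q): p_{n+1} = p_n + h·p', q_{n+1} = q_n + h·q'.
0.000000: (1.390000, -0.200000); f=(-0.186400, -0.156300) → (1.334080, -0.246890)
0.300000: (1.334080, -0.246890); f=(-0.245374, -0.051676) → (1.260468, -0.262393)
(p(0.6), q(0.6)) ≈ (1.2605, -0.2624)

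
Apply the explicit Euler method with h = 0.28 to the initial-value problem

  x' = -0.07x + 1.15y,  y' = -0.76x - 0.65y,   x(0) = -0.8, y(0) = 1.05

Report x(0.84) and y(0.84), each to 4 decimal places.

0.1976, 0.7889

Euler on (x,y): x_{n+1} = x_n + h·x', y_{n+1} = y_n + h·y'.
0.000000: (-0.800000, 1.050000); f=(1.263500, -0.074500) → (-0.446220, 1.029140)
0.280000: (-0.446220, 1.029140); f=(1.214746, -0.329814) → (-0.106091, 0.936792)
0.560000: (-0.106091, 0.936792); f=(1.084737, -0.528286) → (0.197635, 0.788872)
(x(0.84), y(0.84)) ≈ (0.1976, 0.7889)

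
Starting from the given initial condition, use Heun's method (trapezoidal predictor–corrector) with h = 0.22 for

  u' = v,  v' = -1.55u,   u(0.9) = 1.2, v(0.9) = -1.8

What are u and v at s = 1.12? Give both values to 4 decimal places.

Heun on (u,v): k1 = f(s_n, state_n); k2 = f(s_n + h, state_n + h·k1); state_{n+1} = state_n + (h/2)·(k1 + k2).
0.900000: (1.200000, -1.800000)
  k1 = (-1.800000, -1.860000)
  predictor → (0.804000, -2.209200)
  k2 = (-2.209200, -1.246200)
  → (0.758988, -2.141682)
(u(1.12), v(1.12)) ≈ (0.7590, -2.1417)

0.7590, -2.1417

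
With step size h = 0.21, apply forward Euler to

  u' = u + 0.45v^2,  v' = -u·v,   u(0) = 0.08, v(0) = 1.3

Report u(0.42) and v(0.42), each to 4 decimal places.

Euler on (u,v): u_{n+1} = u_n + h·u', v_{n+1} = v_n + h·v'.
0.000000: (0.080000, 1.300000); f=(0.840500, -0.104000) → (0.256505, 1.278160)
0.210000: (0.256505, 1.278160); f=(0.991667, -0.327854) → (0.464755, 1.209311)
(u(0.42), v(0.42)) ≈ (0.4648, 1.2093)

0.4648, 1.2093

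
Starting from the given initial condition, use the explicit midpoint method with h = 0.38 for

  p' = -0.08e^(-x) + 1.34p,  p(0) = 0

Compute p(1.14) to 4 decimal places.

-0.1405

Midpoint: k1 = f(x_n, p_n); k2 = f(x_n + h/2, p_n + (h/2)·k1); p_{n+1} = p_n + h·k2.
x=0.000000, p=0.000000:
  k1 = f(0.000000, 0.000000) = -0.080000
  k2 = f(0.190000, -0.015200) = -0.086525
  p ← 0.000000 + 0.38·(-0.086525) = -0.032879
x=0.380000, p=-0.032879:
  k1 = f(0.380000, -0.032879) = -0.098767
  k2 = f(0.570000, -0.051645) = -0.114447
  p ← -0.032879 + 0.38·(-0.114447) = -0.076369
x=0.760000, p=-0.076369:
  k1 = f(0.760000, -0.076369) = -0.139748
  k2 = f(0.950000, -0.102921) = -0.168854
  p ← -0.076369 + 0.38·(-0.168854) = -0.140534
p(1.14) ≈ -0.1405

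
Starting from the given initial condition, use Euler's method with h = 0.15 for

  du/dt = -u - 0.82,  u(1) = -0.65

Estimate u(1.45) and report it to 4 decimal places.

-0.7156

Euler: u_{n+1} = u_n + h·f(t_n, u_n).
t=1.000000, u=-0.650000: f=-0.170000 → u ← -0.650000 + 0.15·(-0.170000) = -0.675500
t=1.150000, u=-0.675500: f=-0.144500 → u ← -0.675500 + 0.15·(-0.144500) = -0.697175
t=1.300000, u=-0.697175: f=-0.122825 → u ← -0.697175 + 0.15·(-0.122825) = -0.715599
u(1.45) ≈ -0.7156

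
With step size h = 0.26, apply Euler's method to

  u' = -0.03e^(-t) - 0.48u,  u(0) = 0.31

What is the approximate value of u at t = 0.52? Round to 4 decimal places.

0.2246

Euler: u_{n+1} = u_n + h·f(t_n, u_n).
t=0.000000, u=0.310000: f=-0.178800 → u ← 0.310000 + 0.26·(-0.178800) = 0.263512
t=0.260000, u=0.263512: f=-0.149617 → u ← 0.263512 + 0.26·(-0.149617) = 0.224612
u(0.52) ≈ 0.2246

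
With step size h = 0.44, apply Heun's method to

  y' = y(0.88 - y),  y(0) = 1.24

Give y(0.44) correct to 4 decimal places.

Heun: k1 = f(x_n, y_n); k2 = f(x_n + h, y_n + h·k1); y_{n+1} = y_n + (h/2)·(k1 + k2).
x=0.000000, y=1.240000:
  k1 = f(0.000000, 1.240000) = -0.446400
  k2 = f(0.440000, 1.043584) = -0.170714
  y ← 1.240000 + (0.44/2)·(-0.446400 + (-0.170714)) = 1.104235
y(0.44) ≈ 1.1042

1.1042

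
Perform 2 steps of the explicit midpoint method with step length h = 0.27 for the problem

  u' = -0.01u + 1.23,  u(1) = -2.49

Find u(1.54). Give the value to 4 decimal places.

Midpoint: k1 = f(x_n, u_n); k2 = f(x_n + h/2, u_n + (h/2)·k1); u_{n+1} = u_n + h·k2.
x=1.000000, u=-2.490000:
  k1 = f(1.000000, -2.490000) = 1.254900
  k2 = f(1.135000, -2.320589) = 1.253206
  u ← -2.490000 + 0.27·1.253206 = -2.151634
x=1.270000, u=-2.151634:
  k1 = f(1.270000, -2.151634) = 1.251516
  k2 = f(1.405000, -1.982680) = 1.249827
  u ← -2.151634 + 0.27·1.249827 = -1.814181
u(1.54) ≈ -1.8142

-1.8142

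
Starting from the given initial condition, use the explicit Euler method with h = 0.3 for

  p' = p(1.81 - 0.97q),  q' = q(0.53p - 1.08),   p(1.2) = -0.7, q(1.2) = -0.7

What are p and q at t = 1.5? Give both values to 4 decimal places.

Euler on (p,q): p_{n+1} = p_n + h·p', q_{n+1} = q_n + h·q'.
1.200000: (-0.700000, -0.700000); f=(-1.742300, 1.015700) → (-1.222690, -0.395290)
(p(1.5), q(1.5)) ≈ (-1.2227, -0.3953)

-1.2227, -0.3953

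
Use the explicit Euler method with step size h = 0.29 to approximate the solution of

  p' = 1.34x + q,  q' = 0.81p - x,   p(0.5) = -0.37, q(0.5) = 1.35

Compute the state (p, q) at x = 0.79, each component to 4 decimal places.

0.2158, 1.1181

Euler on (p,q): p_{n+1} = p_n + h·p', q_{n+1} = q_n + h·q'.
0.500000: (-0.370000, 1.350000); f=(2.020000, -0.799700) → (0.215800, 1.118087)
(p(0.79), q(0.79)) ≈ (0.2158, 1.1181)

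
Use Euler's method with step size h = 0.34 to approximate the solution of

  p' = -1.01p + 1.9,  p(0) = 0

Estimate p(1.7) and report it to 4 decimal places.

Euler: p_{n+1} = p_n + h·f(s_n, p_n).
s=0.000000, p=0.000000: f=1.900000 → p ← 0.000000 + 0.34·1.900000 = 0.646000
s=0.340000, p=0.646000: f=1.247540 → p ← 0.646000 + 0.34·1.247540 = 1.070164
s=0.680000, p=1.070164: f=0.819135 → p ← 1.070164 + 0.34·0.819135 = 1.348669
s=1.020000, p=1.348669: f=0.537844 → p ← 1.348669 + 0.34·0.537844 = 1.531536
s=1.360000, p=1.531536: f=0.353148 → p ← 1.531536 + 0.34·0.353148 = 1.651607
p(1.7) ≈ 1.6516

1.6516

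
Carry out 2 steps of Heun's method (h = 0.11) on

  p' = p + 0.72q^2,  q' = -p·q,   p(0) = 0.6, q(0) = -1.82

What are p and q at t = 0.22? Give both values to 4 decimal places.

Heun on (p,q): k1 = f(t_n, state_n); k2 = f(t_n + h, state_n + h·k1); state_{n+1} = state_n + (h/2)·(k1 + k2).
0.000000: (0.600000, -1.820000)
  k1 = (2.984928, 1.092000)
  predictor → (0.928342, -1.699880)
  k2 = (3.008848, 1.578070)
  → (0.929658, -1.673146)
0.110000: (0.929658, -1.673146)
  k1 = (2.945239, 1.555453)
  predictor → (1.253634, -1.502046)
  k2 = (2.878057, 1.883016)
  → (1.249939, -1.484030)
(p(0.22), q(0.22)) ≈ (1.2499, -1.4840)

1.2499, -1.4840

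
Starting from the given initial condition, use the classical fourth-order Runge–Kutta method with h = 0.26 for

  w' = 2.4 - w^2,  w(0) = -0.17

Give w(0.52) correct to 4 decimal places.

RK4: k1 = f(x_n, w_n); k2 = f(x_n + h/2, w_n + (h/2)·k1); k3 = f(x_n + h/2, w_n + (h/2)·k2); k4 = f(x_n + h, w_n + h·k3); w_{n+1} = w_n + (h/6)·(k1 + 2k2 + 2k3 + k4).
x=0.000000, w=-0.170000:
  k1 = f(0.000000, -0.170000) = 2.371100
  k2 = f(0.130000, 0.138243) = 2.380889
  k3 = f(0.130000, 0.139516) = 2.380535
  k4 = f(0.260000, 0.448939) = 2.198454
  w ← -0.170000 + (0.26/6)·(k1 + 2k2 + 2k3 + k4) = 0.440671
x=0.260000, w=0.440671:
  k1 = f(0.260000, 0.440671) = 2.205809
  k2 = f(0.390000, 0.727426) = 1.870851
  k3 = f(0.390000, 0.683881) = 1.932306
  k4 = f(0.520000, 0.943070) = 1.510618
  w ← 0.440671 + (0.26/6)·(k1 + 2k2 + 2k3 + k4) = 0.931323
w(0.52) ≈ 0.9313

0.9313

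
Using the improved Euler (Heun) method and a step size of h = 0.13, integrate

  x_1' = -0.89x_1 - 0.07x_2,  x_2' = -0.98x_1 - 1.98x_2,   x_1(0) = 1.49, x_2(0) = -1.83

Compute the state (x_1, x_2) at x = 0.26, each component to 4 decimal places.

1.2081, -1.3618

Heun on (x_1,x_2): k1 = f(x_n, state_n); k2 = f(x_n + h, state_n + h·k1); state_{n+1} = state_n + (h/2)·(k1 + k2).
0.000000: (1.490000, -1.830000)
  k1 = (-1.198000, 2.163200)
  predictor → (1.334260, -1.548784)
  k2 = (-1.079077, 1.759018)
  → (1.341990, -1.575056)
0.130000: (1.341990, -1.575056)
  k1 = (-1.084117, 1.803460)
  predictor → (1.201055, -1.340606)
  k2 = (-0.975096, 1.477366)
  → (1.208141, -1.361802)
(x_1(0.26), x_2(0.26)) ≈ (1.2081, -1.3618)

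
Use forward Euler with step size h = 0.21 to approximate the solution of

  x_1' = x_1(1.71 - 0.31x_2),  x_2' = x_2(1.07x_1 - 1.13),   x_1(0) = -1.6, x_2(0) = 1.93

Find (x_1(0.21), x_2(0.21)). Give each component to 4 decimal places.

Euler on (x_1,x_2): x_1_{n+1} = x_1_n + h·x_1', x_2_{n+1} = x_2_n + h·x_2'.
0.000000: (-1.600000, 1.930000); f=(-1.778720, -5.485060) → (-1.973531, 0.778137)
(x_1(0.21), x_2(0.21)) ≈ (-1.9735, 0.7781)

-1.9735, 0.7781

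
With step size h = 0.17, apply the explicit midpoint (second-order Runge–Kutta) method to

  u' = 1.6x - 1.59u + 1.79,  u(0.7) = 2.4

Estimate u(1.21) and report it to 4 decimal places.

Midpoint: k1 = f(x_n, u_n); k2 = f(x_n + h/2, u_n + (h/2)·k1); u_{n+1} = u_n + h·k2.
x=0.700000, u=2.400000:
  k1 = f(0.700000, 2.400000) = -0.906000
  k2 = f(0.785000, 2.322990) = -0.647554
  u ← 2.400000 + 0.17·(-0.647554) = 2.289916
x=0.870000, u=2.289916:
  k1 = f(0.870000, 2.289916) = -0.458966
  k2 = f(0.955000, 2.250904) = -0.260937
  u ← 2.289916 + 0.17·(-0.260937) = 2.245557
x=1.040000, u=2.245557:
  k1 = f(1.040000, 2.245557) = -0.116435
  k2 = f(1.125000, 2.235660) = 0.035301
  u ← 2.245557 + 0.17·0.035301 = 2.251558
u(1.21) ≈ 2.2516

2.2516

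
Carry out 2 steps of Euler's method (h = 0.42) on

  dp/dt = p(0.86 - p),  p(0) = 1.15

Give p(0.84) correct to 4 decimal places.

0.9463

Euler: p_{n+1} = p_n + h·f(t_n, p_n).
t=0.000000, p=1.150000: f=-0.333500 → p ← 1.150000 + 0.42·(-0.333500) = 1.009930
t=0.420000, p=1.009930: f=-0.151419 → p ← 1.009930 + 0.42·(-0.151419) = 0.946334
p(0.84) ≈ 0.9463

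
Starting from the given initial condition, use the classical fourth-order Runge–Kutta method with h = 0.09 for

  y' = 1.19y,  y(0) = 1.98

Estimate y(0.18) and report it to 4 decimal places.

RK4: k1 = f(x_n, y_n); k2 = f(x_n + h/2, y_n + (h/2)·k1); k3 = f(x_n + h/2, y_n + (h/2)·k2); k4 = f(x_n + h, y_n + h·k3); y_{n+1} = y_n + (h/6)·(k1 + 2k2 + 2k3 + k4).
x=0.000000, y=1.980000:
  k1 = f(0.000000, 1.980000) = 2.356200
  k2 = f(0.045000, 2.086029) = 2.482375
  k3 = f(0.045000, 2.091707) = 2.489131
  k4 = f(0.090000, 2.204022) = 2.622786
  y ← 1.980000 + (0.09/6)·(k1 + 2k2 + 2k3 + k4) = 2.203830
x=0.090000, y=2.203830:
  k1 = f(0.090000, 2.203830) = 2.622558
  k2 = f(0.135000, 2.321845) = 2.762996
  k3 = f(0.135000, 2.328165) = 2.770516
  k4 = f(0.180000, 2.453176) = 2.919280
  y ← 2.203830 + (0.09/6)·(k1 + 2k2 + 2k3 + k4) = 2.452963
y(0.18) ≈ 2.4530

2.4530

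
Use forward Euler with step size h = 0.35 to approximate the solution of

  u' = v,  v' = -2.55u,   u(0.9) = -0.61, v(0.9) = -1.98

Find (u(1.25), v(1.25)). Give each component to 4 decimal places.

Euler on (u,v): u_{n+1} = u_n + h·u', v_{n+1} = v_n + h·v'.
0.900000: (-0.610000, -1.980000); f=(-1.980000, 1.555500) → (-1.303000, -1.435575)
(u(1.25), v(1.25)) ≈ (-1.3030, -1.4356)

-1.3030, -1.4356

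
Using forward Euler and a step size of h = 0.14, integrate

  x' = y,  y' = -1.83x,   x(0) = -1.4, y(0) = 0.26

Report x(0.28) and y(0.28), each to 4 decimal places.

Euler on (x,y): x_{n+1} = x_n + h·x', y_{n+1} = y_n + h·y'.
0.000000: (-1.400000, 0.260000); f=(0.260000, 2.562000) → (-1.363600, 0.618680)
0.140000: (-1.363600, 0.618680); f=(0.618680, 2.495388) → (-1.276985, 0.968034)
(x(0.28), y(0.28)) ≈ (-1.2770, 0.9680)

-1.2770, 0.9680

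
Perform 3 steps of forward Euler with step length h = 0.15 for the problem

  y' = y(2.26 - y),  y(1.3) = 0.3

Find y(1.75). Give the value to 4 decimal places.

0.6287

Euler: y_{n+1} = y_n + h·f(t_n, y_n).
t=1.300000, y=0.300000: f=0.588000 → y ← 0.300000 + 0.15·0.588000 = 0.388200
t=1.450000, y=0.388200: f=0.726633 → y ← 0.388200 + 0.15·0.726633 = 0.497195
t=1.600000, y=0.497195: f=0.876458 → y ← 0.497195 + 0.15·0.876458 = 0.628664
y(1.75) ≈ 0.6287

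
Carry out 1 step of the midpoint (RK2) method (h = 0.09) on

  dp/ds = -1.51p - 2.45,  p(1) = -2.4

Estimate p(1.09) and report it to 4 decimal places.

-2.3015

Midpoint: k1 = f(s_n, p_n); k2 = f(s_n + h/2, p_n + (h/2)·k1); p_{n+1} = p_n + h·k2.
s=1.000000, p=-2.400000:
  k1 = f(1.000000, -2.400000) = 1.174000
  k2 = f(1.045000, -2.347170) = 1.094227
  p ← -2.400000 + 0.09·1.094227 = -2.301520
p(1.09) ≈ -2.3015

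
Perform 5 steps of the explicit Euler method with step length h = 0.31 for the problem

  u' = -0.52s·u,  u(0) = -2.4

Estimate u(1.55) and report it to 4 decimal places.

Euler: u_{n+1} = u_n + h·f(s_n, u_n).
s=0.000000, u=-2.400000: f=0.000000 → u ← -2.400000 + 0.31·0.000000 = -2.400000
s=0.310000, u=-2.400000: f=0.386880 → u ← -2.400000 + 0.31·0.386880 = -2.280067
s=0.620000, u=-2.280067: f=0.735094 → u ← -2.280067 + 0.31·0.735094 = -2.052188
s=0.930000, u=-2.052188: f=0.992438 → u ← -2.052188 + 0.31·0.992438 = -1.744532
s=1.240000, u=-1.744532: f=1.124874 → u ← -1.744532 + 0.31·1.124874 = -1.395821
u(1.55) ≈ -1.3958

-1.3958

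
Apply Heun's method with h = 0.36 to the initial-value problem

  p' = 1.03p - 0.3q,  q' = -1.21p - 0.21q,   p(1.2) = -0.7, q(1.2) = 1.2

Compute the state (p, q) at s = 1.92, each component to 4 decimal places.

-1.9008, 2.0038

Heun on (p,q): k1 = f(s_n, state_n); k2 = f(s_n + h, state_n + h·k1); state_{n+1} = state_n + (h/2)·(k1 + k2).
1.200000: (-0.700000, 1.200000)
  k1 = (-1.081000, 0.595000)
  predictor → (-1.089160, 1.414200)
  k2 = (-1.546095, 1.020902)
  → (-1.172877, 1.490862)
1.560000: (-1.172877, 1.490862)
  k1 = (-1.655322, 1.106100)
  predictor → (-1.768793, 1.889058)
  k2 = (-2.388574, 1.743537)
  → (-1.900778, 2.003797)
(p(1.92), q(1.92)) ≈ (-1.9008, 2.0038)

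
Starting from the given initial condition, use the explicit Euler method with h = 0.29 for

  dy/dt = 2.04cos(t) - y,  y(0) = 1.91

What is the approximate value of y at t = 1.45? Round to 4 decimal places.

Euler: y_{n+1} = y_n + h·f(t_n, y_n).
t=0.000000, y=1.910000: f=0.130000 → y ← 1.910000 + 0.29·0.130000 = 1.947700
t=0.290000, y=1.947700: f=0.007118 → y ← 1.947700 + 0.29·0.007118 = 1.949764
t=0.580000, y=1.949764: f=-0.243380 → y ← 1.949764 + 0.29·(-0.243380) = 1.879184
t=0.870000, y=1.879184: f=-0.563738 → y ← 1.879184 + 0.29·(-0.563738) = 1.715700
t=1.160000, y=1.715700: f=-0.901047 → y ← 1.715700 + 0.29·(-0.901047) = 1.454396
y(1.45) ≈ 1.4544

1.4544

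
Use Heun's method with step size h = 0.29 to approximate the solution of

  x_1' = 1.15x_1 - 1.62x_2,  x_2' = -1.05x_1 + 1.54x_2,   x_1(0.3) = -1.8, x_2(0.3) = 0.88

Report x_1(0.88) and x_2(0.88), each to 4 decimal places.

Heun on (x_1,x_2): k1 = f(s_n, state_n); k2 = f(s_n + h, state_n + h·k1); state_{n+1} = state_n + (h/2)·(k1 + k2).
0.300000: (-1.800000, 0.880000)
  k1 = (-3.495600, 3.245200)
  predictor → (-2.813724, 1.821108)
  k2 = (-6.185978, 5.758917)
  → (-3.203829, 2.185597)
0.590000: (-3.203829, 2.185597)
  k1 = (-7.225070, 6.729839)
  predictor → (-5.299099, 4.137250)
  k2 = (-12.796309, 11.935420)
  → (-6.106929, 4.892059)
(x_1(0.88), x_2(0.88)) ≈ (-6.1069, 4.8921)

-6.1069, 4.8921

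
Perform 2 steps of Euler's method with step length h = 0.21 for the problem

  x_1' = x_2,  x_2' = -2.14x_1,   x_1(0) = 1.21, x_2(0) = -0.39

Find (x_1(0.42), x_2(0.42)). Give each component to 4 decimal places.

Euler on (x_1,x_2): x_1_{n+1} = x_1_n + h·x_1', x_2_{n+1} = x_2_n + h·x_2'.
0.000000: (1.210000, -0.390000); f=(-0.390000, -2.589400) → (1.128100, -0.933774)
0.210000: (1.128100, -0.933774); f=(-0.933774, -2.414134) → (0.932007, -1.440742)
(x_1(0.42), x_2(0.42)) ≈ (0.9320, -1.4407)

0.9320, -1.4407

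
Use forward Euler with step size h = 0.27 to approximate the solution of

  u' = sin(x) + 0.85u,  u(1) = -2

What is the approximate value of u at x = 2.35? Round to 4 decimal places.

Euler: u_{n+1} = u_n + h·f(x_n, u_n).
x=1.000000, u=-2.000000: f=-0.858529 → u ← -2.000000 + 0.27·(-0.858529) = -2.231803
x=1.270000, u=-2.231803: f=-0.941932 → u ← -2.231803 + 0.27·(-0.941932) = -2.486124
x=1.540000, u=-2.486124: f=-1.113680 → u ← -2.486124 + 0.27·(-1.113680) = -2.786818
x=1.810000, u=-2.786818: f=-1.397268 → u ← -2.786818 + 0.27·(-1.397268) = -3.164080
x=2.080000, u=-3.164080: f=-1.816335 → u ← -3.164080 + 0.27·(-1.816335) = -3.654491
u(2.35) ≈ -3.6545

-3.6545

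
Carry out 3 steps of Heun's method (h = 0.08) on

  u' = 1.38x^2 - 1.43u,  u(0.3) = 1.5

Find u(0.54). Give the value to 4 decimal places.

Heun: k1 = f(x_n, u_n); k2 = f(x_n + h, u_n + h·k1); u_{n+1} = u_n + (h/2)·(k1 + k2).
x=0.300000, u=1.500000:
  k1 = f(0.300000, 1.500000) = -2.020800
  k2 = f(0.380000, 1.338336) = -1.714548
  u ← 1.500000 + (0.08/2)·(-2.020800 + (-1.714548)) = 1.350586
x=0.380000, u=1.350586:
  k1 = f(0.380000, 1.350586) = -1.732066
  k2 = f(0.460000, 1.212021) = -1.441182
  u ← 1.350586 + (0.08/2)·(-1.732066 + (-1.441182)) = 1.223656
x=0.460000, u=1.223656:
  k1 = f(0.460000, 1.223656) = -1.457820
  k2 = f(0.540000, 1.107031) = -1.180646
  u ← 1.223656 + (0.08/2)·(-1.457820 + (-1.180646)) = 1.118118
u(0.54) ≈ 1.1181

1.1181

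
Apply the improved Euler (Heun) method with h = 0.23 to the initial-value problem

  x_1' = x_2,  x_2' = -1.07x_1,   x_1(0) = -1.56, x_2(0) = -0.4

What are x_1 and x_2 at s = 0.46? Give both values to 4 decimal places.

-1.5634, 0.3911

Heun on (x_1,x_2): k1 = f(s_n, state_n); k2 = f(s_n + h, state_n + h·k1); state_{n+1} = state_n + (h/2)·(k1 + k2).
0.000000: (-1.560000, -0.400000)
  k1 = (-0.400000, 1.669200)
  predictor → (-1.652000, -0.016084)
  k2 = (-0.016084, 1.767640)
  → (-1.607850, -0.004763)
0.230000: (-1.607850, -0.004763)
  k1 = (-0.004763, 1.720399)
  predictor → (-1.608945, 0.390928)
  k2 = (0.390928, 1.721571)
  → (-1.563441, 0.391063)
(x_1(0.46), x_2(0.46)) ≈ (-1.5634, 0.3911)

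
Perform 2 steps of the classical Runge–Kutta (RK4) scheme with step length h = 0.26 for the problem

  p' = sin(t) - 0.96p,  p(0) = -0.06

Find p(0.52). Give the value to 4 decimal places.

RK4: k1 = f(t_n, p_n); k2 = f(t_n + h/2, p_n + (h/2)·k1); k3 = f(t_n + h/2, p_n + (h/2)·k2); k4 = f(t_n + h, p_n + h·k3); p_{n+1} = p_n + (h/6)·(k1 + 2k2 + 2k3 + k4).
t=0.000000, p=-0.060000:
  k1 = f(0.000000, -0.060000) = 0.057600
  k2 = f(0.130000, -0.052512) = 0.180046
  k3 = f(0.130000, -0.036594) = 0.164764
  k4 = f(0.260000, -0.017161) = 0.273555
  p ← -0.060000 + (0.26/6)·(k1 + 2k2 + 2k3 + k4) = -0.015766
t=0.260000, p=-0.015766:
  k1 = f(0.260000, -0.015766) = 0.272216
  k2 = f(0.390000, 0.019622) = 0.361352
  k3 = f(0.390000, 0.031209) = 0.350227
  k4 = f(0.520000, 0.075293) = 0.424599
  p ← -0.015766 + (0.26/6)·(k1 + 2k2 + 2k3 + k4) = 0.076099
p(0.52) ≈ 0.0761

0.0761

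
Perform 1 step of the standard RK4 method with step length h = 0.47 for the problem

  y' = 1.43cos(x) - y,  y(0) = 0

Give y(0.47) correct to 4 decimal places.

0.5141

RK4: k1 = f(x_n, y_n); k2 = f(x_n + h/2, y_n + (h/2)·k1); k3 = f(x_n + h/2, y_n + (h/2)·k2); k4 = f(x_n + h, y_n + h·k3); y_{n+1} = y_n + (h/6)·(k1 + 2k2 + 2k3 + k4).
x=0.000000, y=0.000000:
  k1 = f(0.000000, 0.000000) = 1.430000
  k2 = f(0.235000, 0.336050) = 1.054646
  k3 = f(0.235000, 0.247842) = 1.142854
  k4 = f(0.470000, 0.537141) = 0.737801
  y ← 0.000000 + (0.47/6)·(k1 + 2k2 + 2k3 + k4) = 0.514086
y(0.47) ≈ 0.5141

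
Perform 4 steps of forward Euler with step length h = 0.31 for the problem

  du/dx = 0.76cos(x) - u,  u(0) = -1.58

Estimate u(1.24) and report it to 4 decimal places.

0.0992

Euler: u_{n+1} = u_n + h·f(x_n, u_n).
x=0.000000, u=-1.580000: f=2.340000 → u ← -1.580000 + 0.31·2.340000 = -0.854600
x=0.310000, u=-0.854600: f=1.578374 → u ← -0.854600 + 0.31·1.578374 = -0.365304
x=0.620000, u=-0.365304: f=0.983852 → u ← -0.365304 + 0.31·0.983852 = -0.060310
x=0.930000, u=-0.060310: f=0.514664 → u ← -0.060310 + 0.31·0.514664 = 0.099236
u(1.24) ≈ 0.0992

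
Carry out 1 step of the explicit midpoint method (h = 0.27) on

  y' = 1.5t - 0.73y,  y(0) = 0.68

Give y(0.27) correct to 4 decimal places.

Midpoint: k1 = f(t_n, y_n); k2 = f(t_n + h/2, y_n + (h/2)·k1); y_{n+1} = y_n + h·k2.
t=0.000000, y=0.680000:
  k1 = f(0.000000, 0.680000) = -0.496400
  k2 = f(0.135000, 0.612986) = -0.244980
  y ← 0.680000 + 0.27·(-0.244980) = 0.613855
y(0.27) ≈ 0.6139

0.6139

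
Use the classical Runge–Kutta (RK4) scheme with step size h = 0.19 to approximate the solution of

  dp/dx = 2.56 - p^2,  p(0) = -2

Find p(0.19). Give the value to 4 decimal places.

-2.4196

RK4: k1 = f(x_n, p_n); k2 = f(x_n + h/2, p_n + (h/2)·k1); k3 = f(x_n + h/2, p_n + (h/2)·k2); k4 = f(x_n + h, p_n + h·k3); p_{n+1} = p_n + (h/6)·(k1 + 2k2 + 2k3 + k4).
x=0.000000, p=-2.000000:
  k1 = f(0.000000, -2.000000) = -1.440000
  k2 = f(0.095000, -2.136800) = -2.005914
  k3 = f(0.095000, -2.190562) = -2.238561
  k4 = f(0.190000, -2.425327) = -3.322209
  p ← -2.000000 + (0.19/6)·(k1 + 2k2 + 2k3 + k4) = -2.419620
p(0.19) ≈ -2.4196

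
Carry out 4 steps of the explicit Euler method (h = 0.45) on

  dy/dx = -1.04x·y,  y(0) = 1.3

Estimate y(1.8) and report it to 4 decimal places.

0.2187

Euler: y_{n+1} = y_n + h·f(x_n, y_n).
x=0.000000, y=1.300000: f=0.000000 → y ← 1.300000 + 0.45·0.000000 = 1.300000
x=0.450000, y=1.300000: f=-0.608400 → y ← 1.300000 + 0.45·(-0.608400) = 1.026220
x=0.900000, y=1.026220: f=-0.960542 → y ← 1.026220 + 0.45·(-0.960542) = 0.593976
x=1.350000, y=0.593976: f=-0.833942 → y ← 0.593976 + 0.45·(-0.833942) = 0.218702
y(1.8) ≈ 0.2187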